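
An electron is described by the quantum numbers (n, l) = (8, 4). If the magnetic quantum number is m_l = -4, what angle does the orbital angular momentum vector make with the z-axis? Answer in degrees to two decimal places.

θ ≈ 153.43°

|L| = √(l(l+1)) ℏ = 2√5 ℏ.
L_z = m_l ℏ = −4ℏ.
cos θ = L_z/|L| = -4/√20, so θ ≈ 153.43°.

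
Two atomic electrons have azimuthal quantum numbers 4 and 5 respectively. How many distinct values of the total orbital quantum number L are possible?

9

By the triangle rule, |l₁ − l₂| ≤ L ≤ l₁ + l₂.
L ∈ {1, 2, 3, 4, 5, 6, 7, 8, 9}.
That is 9 values.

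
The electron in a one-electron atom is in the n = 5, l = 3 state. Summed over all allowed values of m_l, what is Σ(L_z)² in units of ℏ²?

m_l ∈ {-3, -2, -1, 0, 1, 2, 3}.
Σ m_l² = l(l+1)(2l+1)/3 = 3·4·7/3 = 28.

Σ(L_z)² = 28 ℏ²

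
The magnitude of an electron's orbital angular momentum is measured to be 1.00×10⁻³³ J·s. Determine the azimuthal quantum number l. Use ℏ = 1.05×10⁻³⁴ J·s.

l = 9

Dividing by ℏ: |L|/ℏ ≈ 9.524.
l(l+1) ≈ 9.524² ≈ 90.70, so l = 9.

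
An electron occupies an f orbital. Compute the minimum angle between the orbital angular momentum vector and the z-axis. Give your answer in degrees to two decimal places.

F corresponds to l = 3.
|L| = √(l(l+1)) ℏ = 2√3 ℏ.
The smallest angle corresponds to the largest L_z, i.e. m_l = l = 3, giving L_z = 3ℏ.
cos θ_min = 3/√12, so θ_min ≈ 30.00°.

θ_min ≈ 30.00°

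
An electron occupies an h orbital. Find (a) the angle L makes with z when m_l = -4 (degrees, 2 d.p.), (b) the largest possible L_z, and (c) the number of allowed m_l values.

For an h orbital, l = 5.
For m_l = -4: cos θ = -4/√30, θ ≈ 136.91°.
L_z,max = lℏ = 5ℏ.
There are 2l+1 = 11 values of m_l.

θ(m_l=-4) ≈ 136.91°; L_z,max = 5ℏ; 11 values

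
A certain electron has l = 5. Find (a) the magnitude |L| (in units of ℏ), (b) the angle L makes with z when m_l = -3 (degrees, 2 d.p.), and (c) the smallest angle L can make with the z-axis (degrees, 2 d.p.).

|L| = √30 ℏ ≈ 5.477ℏ; θ(m_l=-3) ≈ 123.21°; θ_min ≈ 24.09°

|L| = ℏ√(5·6) = √30 ℏ ≈ 5.477ℏ.
For m_l = -3: cos θ = -3/√30, θ ≈ 123.21°.
cos θ_min = 5/√30, so θ_min ≈ 24.09°.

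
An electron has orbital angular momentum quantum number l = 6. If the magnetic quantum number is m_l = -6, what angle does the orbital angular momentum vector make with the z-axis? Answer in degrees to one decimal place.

θ ≈ 157.8°

|L|² = l(l+1)ℏ² = 42ℏ², so |L| = √42 ℏ.
L_z = m_l ℏ = −6ℏ.
cos θ = L_z/|L| = -6/√42, so θ ≈ 157.8°.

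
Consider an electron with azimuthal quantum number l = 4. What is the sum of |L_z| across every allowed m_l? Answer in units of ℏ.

The allowed m_l values are -4, -3, -2, -1, 0, 1, 2, 3, 4.
Σ|m_l| = l(l+1) = 20.

Σ|L_z| = 20 ℏ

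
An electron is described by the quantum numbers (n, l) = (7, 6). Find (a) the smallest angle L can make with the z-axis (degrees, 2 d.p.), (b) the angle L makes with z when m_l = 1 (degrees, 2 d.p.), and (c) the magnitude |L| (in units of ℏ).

θ_min ≈ 22.21°; θ(m_l=1) ≈ 81.12°; |L| = √42 ℏ ≈ 6.481ℏ

cos θ_min = 6/√42, so θ_min ≈ 22.21°.
For m_l = 1: cos θ = 1/√42, θ ≈ 81.12°.
|L| = ℏ√(6·7) = √42 ℏ ≈ 6.481ℏ.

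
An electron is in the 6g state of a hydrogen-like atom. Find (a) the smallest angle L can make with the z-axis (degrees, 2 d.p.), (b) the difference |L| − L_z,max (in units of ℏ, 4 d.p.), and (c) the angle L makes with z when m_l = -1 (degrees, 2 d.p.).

For 6g, l = 4.
cos θ_min = 4/√20, so θ_min ≈ 26.57°.
|L| − L_z,max = (2√5 − 4)ℏ ≈ 0.4721ℏ.
For m_l = -1: cos θ = -1/√20, θ ≈ 102.92°.

θ_min ≈ 26.57°; |L|−L_z,max ≈ 0.4721ℏ; θ(m_l=-1) ≈ 102.92°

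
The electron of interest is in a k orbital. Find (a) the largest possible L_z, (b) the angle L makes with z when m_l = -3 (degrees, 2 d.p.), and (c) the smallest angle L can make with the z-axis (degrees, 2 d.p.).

For a k orbital, l = 7.
L_z,max = lℏ = 7ℏ.
For m_l = -3: cos θ = -3/√56, θ ≈ 113.63°.
cos θ_min = 7/√56, so θ_min ≈ 20.70°.

L_z,max = 7ℏ; θ(m_l=-3) ≈ 113.63°; θ_min ≈ 20.70°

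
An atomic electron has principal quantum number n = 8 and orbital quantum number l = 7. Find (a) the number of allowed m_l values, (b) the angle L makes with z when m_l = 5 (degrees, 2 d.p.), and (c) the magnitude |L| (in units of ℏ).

15 values; θ(m_l=5) ≈ 48.08°; |L| = 2√14 ℏ ≈ 7.483ℏ

There are 2l+1 = 15 values of m_l.
For m_l = 5: cos θ = 5/√56, θ ≈ 48.08°.
|L| = ℏ√(7·8) = 2√14 ℏ ≈ 7.483ℏ.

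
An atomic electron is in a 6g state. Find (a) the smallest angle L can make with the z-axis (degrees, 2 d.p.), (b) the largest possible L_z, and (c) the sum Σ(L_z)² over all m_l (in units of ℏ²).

6g means n = 6, l = 4.
cos θ_min = 4/√20, so θ_min ≈ 26.57°.
L_z,max = lℏ = 4ℏ.
Σ m_l² = 60, so Σ(L_z)² = 60 ℏ².

θ_min ≈ 26.57°; L_z,max = 4ℏ; Σ(L_z)² = 60 ℏ²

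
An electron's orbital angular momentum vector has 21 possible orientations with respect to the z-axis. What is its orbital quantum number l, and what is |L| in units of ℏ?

l = 10, |L| = √110 ℏ ≈ 10.488ℏ

2l + 1 = 21 ⇒ l = 10.
|L| = ℏ√(l(l+1)) = ℏ√(10·11) = √110 ℏ.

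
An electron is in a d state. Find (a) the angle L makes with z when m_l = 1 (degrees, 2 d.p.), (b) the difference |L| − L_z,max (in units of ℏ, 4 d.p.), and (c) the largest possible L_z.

For a d orbital, l = 2.
For m_l = 1: cos θ = 1/√6, θ ≈ 65.91°.
|L| − L_z,max = (√6 − 2)ℏ ≈ 0.4495ℏ.
L_z,max = lℏ = 2ℏ.

θ(m_l=1) ≈ 65.91°; |L|−L_z,max ≈ 0.4495ℏ; L_z,max = 2ℏ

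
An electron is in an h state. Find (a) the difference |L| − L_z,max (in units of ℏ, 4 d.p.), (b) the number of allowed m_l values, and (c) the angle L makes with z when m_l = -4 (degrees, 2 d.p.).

|L|−L_z,max ≈ 0.4772ℏ; 11 values; θ(m_l=-4) ≈ 136.91°

The letter h corresponds to l = 5.
|L| − L_z,max = (√30 − 5)ℏ ≈ 0.4772ℏ.
There are 2l+1 = 11 values of m_l.
For m_l = -4: cos θ = -4/√30, θ ≈ 136.91°.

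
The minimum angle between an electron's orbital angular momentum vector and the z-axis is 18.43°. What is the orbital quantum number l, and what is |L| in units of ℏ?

cos²θ_min = l/(l+1) = 0.9001.
l = cos²θ/sin²θ ≈ 9.
Then |L| = ℏ√(9·10) = 3√10 ℏ.

l = 9, |L| = 3√10 ℏ ≈ 9.487ℏ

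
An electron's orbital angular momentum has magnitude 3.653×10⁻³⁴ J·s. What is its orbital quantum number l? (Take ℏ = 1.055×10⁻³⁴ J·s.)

|L|/ℏ = (3.653×10⁻³⁴)/(1.055×10⁻³⁴) ≈ 3.463.
(|L|/ℏ)² = l(l+1) ≈ 11.99 ⇒ l = 3.

l = 3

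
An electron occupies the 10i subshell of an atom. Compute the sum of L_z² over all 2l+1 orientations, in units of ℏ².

Σ(L_z)² = 182 ℏ²

For 10i, l = 6.
The allowed m_l values are -6, -5, -4, -3, -2, -1, 0, 1, 2, 3, 4, 5, 6.
Summing m² from −6 to 6: Σ m_l² = 182.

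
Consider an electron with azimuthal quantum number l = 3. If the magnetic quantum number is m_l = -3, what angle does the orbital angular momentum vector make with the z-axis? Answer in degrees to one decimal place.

θ ≈ 150.0°

|L| = √(l(l+1)) ℏ = 2√3 ℏ.
L_z = m_l ℏ = −3ℏ.
cos θ = L_z/|L| = -3/√12, so θ ≈ 150.0°.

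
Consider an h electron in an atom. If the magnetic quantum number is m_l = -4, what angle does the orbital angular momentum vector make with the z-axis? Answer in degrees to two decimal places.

θ ≈ 136.91°

An h state has l = 5.
|L| = ℏ√(l(l+1)) = √30 ℏ.
L_z = m_l ℏ = −4ℏ.
cos θ = L_z/|L| = -4/√30, so θ ≈ 136.91°.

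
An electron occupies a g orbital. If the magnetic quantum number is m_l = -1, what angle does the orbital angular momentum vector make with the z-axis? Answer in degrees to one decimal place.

θ ≈ 102.9°

A g state has l = 4.
|L|² = l(l+1)ℏ² = 20ℏ², so |L| = 2√5 ℏ.
L_z = m_l ℏ = −1ℏ.
cos θ = L_z/|L| = -1/√20, so θ ≈ 102.9°.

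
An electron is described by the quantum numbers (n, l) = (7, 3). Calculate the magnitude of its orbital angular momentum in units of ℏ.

|L| = ℏ√(l(l+1)) = ℏ√(3·4) = 2√3 ℏ

|L| = 2√3 ℏ ≈ 3.464ℏ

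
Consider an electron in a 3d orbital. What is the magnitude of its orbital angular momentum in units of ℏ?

For 3d, l = 2.
|L| = ℏ√(l(l+1)) = ℏ√(2·3) = √6 ℏ

|L| = √6 ℏ ≈ 2.449ℏ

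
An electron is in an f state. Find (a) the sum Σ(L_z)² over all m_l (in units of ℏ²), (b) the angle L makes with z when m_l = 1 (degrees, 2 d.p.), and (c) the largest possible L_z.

Σ(L_z)² = 28 ℏ²; θ(m_l=1) ≈ 73.22°; L_z,max = 3ℏ

An f state has l = 3.
Σ m_l² = 28, so Σ(L_z)² = 28 ℏ².
For m_l = 1: cos θ = 1/√12, θ ≈ 73.22°.
L_z,max = lℏ = 3ℏ.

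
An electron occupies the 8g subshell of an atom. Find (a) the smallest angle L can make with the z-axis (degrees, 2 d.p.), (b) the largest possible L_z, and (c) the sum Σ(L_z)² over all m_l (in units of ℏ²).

The 8g subshell has l = 4.
cos θ_min = 4/√20, so θ_min ≈ 26.57°.
L_z,max = lℏ = 4ℏ.
Σ m_l² = 60, so Σ(L_z)² = 60 ℏ².

θ_min ≈ 26.57°; L_z,max = 4ℏ; Σ(L_z)² = 60 ℏ²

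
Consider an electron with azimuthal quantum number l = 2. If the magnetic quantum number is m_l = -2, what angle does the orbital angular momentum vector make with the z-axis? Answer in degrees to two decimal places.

|L| = √(l(l+1)) ℏ = √6 ℏ.
L_z = m_l ℏ = −2ℏ.
cos θ = L_z/|L| = -2/√6, so θ ≈ 144.74°.

θ ≈ 144.74°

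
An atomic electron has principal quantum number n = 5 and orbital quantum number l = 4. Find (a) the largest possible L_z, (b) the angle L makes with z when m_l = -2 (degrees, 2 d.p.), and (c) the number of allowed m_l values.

L_z,max = lℏ = 4ℏ.
For m_l = -2: cos θ = -2/√20, θ ≈ 116.57°.
There are 2l+1 = 9 values of m_l.

L_z,max = 4ℏ; θ(m_l=-2) ≈ 116.57°; 9 values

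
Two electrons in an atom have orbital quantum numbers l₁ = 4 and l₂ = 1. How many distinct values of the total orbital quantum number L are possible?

3

Angular momentum addition gives L = |l₁ − l₂|, …, l₁ + l₂.
Allowed values: L = 3, 4, 5.
That is 3 values.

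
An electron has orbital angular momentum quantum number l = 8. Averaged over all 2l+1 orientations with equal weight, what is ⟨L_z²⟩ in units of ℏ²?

⟨L_z²⟩ = 24 ℏ²

The allowed m_l values are -8, -7, -6, -5, -4, -3, -2, -1, 0, 1, 2, 3, 4, 5, 6, 7, 8.
Average of L_z² over 17 states: 408/17 ℏ² = 24 ℏ².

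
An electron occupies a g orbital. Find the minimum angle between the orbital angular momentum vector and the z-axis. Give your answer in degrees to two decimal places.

θ_min ≈ 26.57°

The letter g corresponds to l = 4.
|L|² = l(l+1)ℏ² = 20ℏ², so |L| = 2√5 ℏ.
The smallest angle corresponds to the largest L_z, i.e. m_l = l = 4, giving L_z = 4ℏ.
cos θ_min = 4/√20, so θ_min ≈ 26.57°.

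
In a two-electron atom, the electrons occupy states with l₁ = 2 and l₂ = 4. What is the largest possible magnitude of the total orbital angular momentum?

Angular momentum addition gives L = |l₁ − l₂|, …, l₁ + l₂.
L ∈ {2, 3, 4, 5, 6}.
The largest magnitude corresponds to L = 6: |L_tot| = ℏ√(6·7) = √42 ℏ.

|L_tot|_max = √42 ℏ ≈ 6.481ℏ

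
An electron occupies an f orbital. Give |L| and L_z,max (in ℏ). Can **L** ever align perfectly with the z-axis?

No: L_z,max = 3ℏ < |L| = 2√3 ℏ ≈ 3.464ℏ

An f state has l = 3.
|L| = 2√3 ℏ ≈ 3.4641ℏ, while L_z,max = lℏ = 3ℏ.
Since |L| > L_z,max, the vector can never point exactly along z; the closest it comes is θ_min = arccos(3/√12) ≈ 30.0°.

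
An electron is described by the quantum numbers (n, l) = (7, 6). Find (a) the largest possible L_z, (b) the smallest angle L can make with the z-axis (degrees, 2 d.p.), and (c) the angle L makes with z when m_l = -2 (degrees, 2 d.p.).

L_z,max = 6ℏ; θ_min ≈ 22.21°; θ(m_l=-2) ≈ 107.98°

L_z,max = lℏ = 6ℏ.
cos θ_min = 6/√42, so θ_min ≈ 22.21°.
For m_l = -2: cos θ = -2/√42, θ ≈ 107.98°.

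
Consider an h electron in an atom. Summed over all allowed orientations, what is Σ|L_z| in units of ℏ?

An h state has l = 5.
The allowed m_l values are -5, -4, -3, -2, -1, 0, 1, 2, 3, 4, 5.
Σ|m_l| = 2(1+2+…+5) = 30.

Σ|L_z| = 30 ℏ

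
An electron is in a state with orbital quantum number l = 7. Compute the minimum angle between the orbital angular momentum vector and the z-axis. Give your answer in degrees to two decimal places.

|L| = ℏ√(l(l+1)) = 2√14 ℏ.
The smallest angle corresponds to the largest L_z, i.e. m_l = l = 7, giving L_z = 7ℏ.
cos θ_min = 7/√56, so θ_min ≈ 20.70°.

θ_min ≈ 20.70°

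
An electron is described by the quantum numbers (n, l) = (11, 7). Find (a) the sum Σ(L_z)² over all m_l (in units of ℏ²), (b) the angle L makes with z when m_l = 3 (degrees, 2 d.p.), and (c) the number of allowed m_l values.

Σ(L_z)² = 280 ℏ²; θ(m_l=3) ≈ 66.37°; 15 values

Σ m_l² = 280, so Σ(L_z)² = 280 ℏ².
For m_l = 3: cos θ = 3/√56, θ ≈ 66.37°.
There are 2l+1 = 15 values of m_l.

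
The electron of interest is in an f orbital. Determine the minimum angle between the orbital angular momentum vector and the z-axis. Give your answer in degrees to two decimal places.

θ_min ≈ 30.00°

For an f orbital, l = 3.
|L| = ℏ√(l(l+1)) = 2√3 ℏ.
The smallest angle corresponds to the largest L_z, i.e. m_l = l = 3, giving L_z = 3ℏ.
cos θ_min = 3/√12, so θ_min ≈ 30.00°.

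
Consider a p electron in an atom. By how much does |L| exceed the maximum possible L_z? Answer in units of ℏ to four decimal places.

The letter p corresponds to l = 1.
|L| = √2 ℏ ≈ 1.4142ℏ, while L_z,max = lℏ = 1ℏ.
The difference is (√2 − 1)ℏ ≈ 0.4142ℏ.

|L| − L_z,max ≈ 0.4142ℏ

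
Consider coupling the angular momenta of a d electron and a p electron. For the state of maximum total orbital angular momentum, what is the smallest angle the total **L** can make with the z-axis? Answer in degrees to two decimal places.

By the triangle rule, |l₁ − l₂| ≤ L ≤ l₁ + l₂.
So L can be 1, 2, 3.
The maximum is L = 3, with |L_tot| = ℏ√(3·4) = 2√3 ℏ.
The minimum angle with z is arccos(3/√12) ≈ 30.00°.

θ_min ≈ 30.00°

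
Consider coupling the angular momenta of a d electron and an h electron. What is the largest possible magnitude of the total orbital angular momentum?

L runs from |2 − 5| = 3 to 2 + 5 = 7.
Allowed values: L = 3, 4, 5, 6, 7.
The largest magnitude corresponds to L = 7: |L_tot| = ℏ√(7·8) = 2√14 ℏ.

|L_tot|_max = 2√14 ℏ ≈ 7.483ℏ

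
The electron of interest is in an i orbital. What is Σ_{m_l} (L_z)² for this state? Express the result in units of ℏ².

Σ(L_z)² = 182 ℏ²

An i state has l = 6.
m_l ∈ {-6, -5, -4, -3, -2, -1, 0, 1, 2, 3, 4, 5, 6}.
Σ m_l² = 2·(1 + 4 + 9 + 16 + 25 + 36) = 182.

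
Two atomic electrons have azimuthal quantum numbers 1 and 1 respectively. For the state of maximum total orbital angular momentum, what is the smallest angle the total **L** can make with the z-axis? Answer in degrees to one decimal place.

Angular momentum addition gives L = |l₁ − l₂|, …, l₁ + l₂.
Allowed values: L = 0, 1, 2.
The maximum is L = 2, with |L_tot| = ℏ√(2·3) = √6 ℏ.
The minimum angle with z is arccos(2/√6) ≈ 35.3°.

θ_min ≈ 35.3°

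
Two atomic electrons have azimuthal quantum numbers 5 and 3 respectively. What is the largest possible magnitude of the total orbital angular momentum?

Angular momentum addition gives L = |l₁ − l₂|, …, l₁ + l₂.
Allowed values: L = 2, 3, 4, 5, 6, 7, 8.
The largest magnitude corresponds to L = 8: |L_tot| = ℏ√(8·9) = 6√2 ℏ.

|L_tot|_max = 6√2 ℏ ≈ 8.485ℏ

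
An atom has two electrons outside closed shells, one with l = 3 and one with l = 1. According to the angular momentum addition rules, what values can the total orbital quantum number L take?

Angular momentum addition gives L = |l₁ − l₂|, …, l₁ + l₂.
Allowed values: L = 2, 3, 4.

L = 2, 3, 4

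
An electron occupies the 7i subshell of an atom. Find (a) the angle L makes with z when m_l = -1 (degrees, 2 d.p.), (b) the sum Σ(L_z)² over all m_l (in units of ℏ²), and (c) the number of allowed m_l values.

θ(m_l=-1) ≈ 98.88°; Σ(L_z)² = 182 ℏ²; 13 values

For 7i, l = 6.
For m_l = -1: cos θ = -1/√42, θ ≈ 98.88°.
Σ m_l² = 182, so Σ(L_z)² = 182 ℏ².
There are 2l+1 = 13 values of m_l.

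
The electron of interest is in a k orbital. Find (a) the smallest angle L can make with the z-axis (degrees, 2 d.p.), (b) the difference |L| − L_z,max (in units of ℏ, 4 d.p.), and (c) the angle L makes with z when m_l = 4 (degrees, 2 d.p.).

θ_min ≈ 20.70°; |L|−L_z,max ≈ 0.4833ℏ; θ(m_l=4) ≈ 57.69°

The letter k corresponds to l = 7.
cos θ_min = 7/√56, so θ_min ≈ 20.70°.
|L| − L_z,max = (2√14 − 7)ℏ ≈ 0.4833ℏ.
For m_l = 4: cos θ = 4/√56, θ ≈ 57.69°.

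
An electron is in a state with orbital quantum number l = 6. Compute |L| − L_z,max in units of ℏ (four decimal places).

|L| = √42 ℏ ≈ 6.4807ℏ, while L_z,max = lℏ = 6ℏ.
The difference is (√42 − 6)ℏ ≈ 0.4807ℏ.

|L| − L_z,max ≈ 0.4807ℏ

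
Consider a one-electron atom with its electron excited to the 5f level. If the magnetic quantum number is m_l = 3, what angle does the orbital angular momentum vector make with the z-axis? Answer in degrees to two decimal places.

The 5f level has l = 3.
|L| = ℏ√(l(l+1)) = 2√3 ℏ.
L_z = m_l ℏ = 3ℏ.
cos θ = L_z/|L| = 3/√12, so θ ≈ 30.00°.

θ ≈ 30.00°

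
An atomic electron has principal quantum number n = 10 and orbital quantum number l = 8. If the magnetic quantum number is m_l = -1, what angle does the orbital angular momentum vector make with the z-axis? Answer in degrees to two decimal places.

θ ≈ 96.77°

|L| = ℏ√(l(l+1)) = 6√2 ℏ.
L_z = m_l ℏ = −1ℏ.
cos θ = L_z/|L| = -1/√72, so θ ≈ 96.77°.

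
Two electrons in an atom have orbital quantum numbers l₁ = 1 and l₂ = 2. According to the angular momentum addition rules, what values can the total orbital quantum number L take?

L = 1, 2, 3

L runs from |1 − 2| = 1 to 1 + 2 = 3.
So L can be 1, 2, 3.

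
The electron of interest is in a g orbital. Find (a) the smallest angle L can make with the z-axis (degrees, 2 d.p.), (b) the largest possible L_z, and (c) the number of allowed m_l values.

For a g orbital, l = 4.
cos θ_min = 4/√20, so θ_min ≈ 26.57°.
L_z,max = lℏ = 4ℏ.
There are 2l+1 = 9 values of m_l.

θ_min ≈ 26.57°; L_z,max = 4ℏ; 9 values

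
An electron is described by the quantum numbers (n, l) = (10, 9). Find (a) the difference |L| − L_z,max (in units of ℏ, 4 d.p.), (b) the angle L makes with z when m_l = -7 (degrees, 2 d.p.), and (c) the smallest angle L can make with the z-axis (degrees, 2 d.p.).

|L| − L_z,max = (3√10 − 9)ℏ ≈ 0.4868ℏ.
For m_l = -7: cos θ = -7/√90, θ ≈ 137.55°.
cos θ_min = 9/√90, so θ_min ≈ 18.43°.

|L|−L_z,max ≈ 0.4868ℏ; θ(m_l=-7) ≈ 137.55°; θ_min ≈ 18.43°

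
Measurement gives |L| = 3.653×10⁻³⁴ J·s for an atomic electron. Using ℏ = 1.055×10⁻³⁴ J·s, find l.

Dividing by ℏ: |L|/ℏ ≈ 3.463.
l(l+1) ≈ 3.463² ≈ 11.99, so l = 3.

l = 3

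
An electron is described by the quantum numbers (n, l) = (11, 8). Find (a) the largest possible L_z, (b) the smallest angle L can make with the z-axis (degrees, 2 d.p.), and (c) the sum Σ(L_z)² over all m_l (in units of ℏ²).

L_z,max = 8ℏ; θ_min ≈ 19.47°; Σ(L_z)² = 408 ℏ²

L_z,max = lℏ = 8ℏ.
cos θ_min = 8/√72, so θ_min ≈ 19.47°.
Σ m_l² = 408, so Σ(L_z)² = 408 ℏ².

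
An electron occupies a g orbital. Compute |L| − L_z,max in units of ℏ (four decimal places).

|L| − L_z,max ≈ 0.4721ℏ

The letter g corresponds to l = 4.
|L| = 2√5 ℏ ≈ 4.4721ℏ, while L_z,max = lℏ = 4ℏ.
The difference is (2√5 − 4)ℏ ≈ 0.4721ℏ.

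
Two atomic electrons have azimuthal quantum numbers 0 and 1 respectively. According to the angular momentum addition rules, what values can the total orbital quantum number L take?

L = 1

L runs from |0 − 1| = 1 to 0 + 1 = 1.
So L can be 1.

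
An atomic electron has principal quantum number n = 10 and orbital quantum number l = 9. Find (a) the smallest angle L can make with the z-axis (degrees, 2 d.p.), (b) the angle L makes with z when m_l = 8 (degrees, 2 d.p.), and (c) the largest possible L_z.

cos θ_min = 9/√90, so θ_min ≈ 18.43°.
For m_l = 8: cos θ = 8/√90, θ ≈ 32.51°.
L_z,max = lℏ = 9ℏ.

θ_min ≈ 18.43°; θ(m_l=8) ≈ 32.51°; L_z,max = 9ℏ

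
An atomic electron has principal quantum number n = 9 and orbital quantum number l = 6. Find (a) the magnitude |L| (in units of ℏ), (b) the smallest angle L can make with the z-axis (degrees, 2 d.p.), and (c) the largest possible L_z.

|L| = √42 ℏ ≈ 6.481ℏ; θ_min ≈ 22.21°; L_z,max = 6ℏ

|L| = ℏ√(6·7) = √42 ℏ ≈ 6.481ℏ.
cos θ_min = 6/√42, so θ_min ≈ 22.21°.
L_z,max = lℏ = 6ℏ.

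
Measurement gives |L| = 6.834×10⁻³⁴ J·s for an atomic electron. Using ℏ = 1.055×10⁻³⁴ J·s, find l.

l = 6

|L|/ℏ = (6.834×10⁻³⁴)/(1.055×10⁻³⁴) ≈ 6.478.
(|L|/ℏ)² = l(l+1) ≈ 41.96 ⇒ l = 6.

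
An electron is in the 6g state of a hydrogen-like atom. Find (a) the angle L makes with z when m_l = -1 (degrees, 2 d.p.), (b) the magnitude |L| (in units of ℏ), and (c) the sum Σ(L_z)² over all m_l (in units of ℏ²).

For 6g, l = 4.
For m_l = -1: cos θ = -1/√20, θ ≈ 102.92°.
|L| = ℏ√(4·5) = 2√5 ℏ ≈ 4.472ℏ.
Σ m_l² = 60, so Σ(L_z)² = 60 ℏ².

θ(m_l=-1) ≈ 102.92°; |L| = 2√5 ℏ ≈ 4.472ℏ; Σ(L_z)² = 60 ℏ²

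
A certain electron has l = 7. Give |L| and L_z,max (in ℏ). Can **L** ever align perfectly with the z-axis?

No: L_z,max = 7ℏ < |L| = 2√14 ℏ ≈ 7.483ℏ

|L| = 2√14 ℏ ≈ 7.4833ℏ, while L_z,max = lℏ = 7ℏ.
Since |L| > L_z,max, the vector can never point exactly along z; the closest it comes is θ_min = arccos(7/√56) ≈ 20.7°.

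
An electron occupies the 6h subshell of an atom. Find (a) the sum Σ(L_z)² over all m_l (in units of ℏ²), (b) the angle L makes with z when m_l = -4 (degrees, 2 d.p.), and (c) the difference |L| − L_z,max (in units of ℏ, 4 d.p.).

For 6h, l = 5.
Σ m_l² = 110, so Σ(L_z)² = 110 ℏ².
For m_l = -4: cos θ = -4/√30, θ ≈ 136.91°.
|L| − L_z,max = (√30 − 5)ℏ ≈ 0.4772ℏ.

Σ(L_z)² = 110 ℏ²; θ(m_l=-4) ≈ 136.91°; |L|−L_z,max ≈ 0.4772ℏ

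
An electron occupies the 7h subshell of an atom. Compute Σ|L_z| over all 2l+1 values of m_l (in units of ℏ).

The 7h subshell has l = 5.
m_l runs from −5 to 5, i.e. {-5, -4, -3, -2, -1, 0, 1, 2, 3, 4, 5}.
Σ|m_l| = 2·5(5+1)/2 = 30.

Σ|L_z| = 30 ℏ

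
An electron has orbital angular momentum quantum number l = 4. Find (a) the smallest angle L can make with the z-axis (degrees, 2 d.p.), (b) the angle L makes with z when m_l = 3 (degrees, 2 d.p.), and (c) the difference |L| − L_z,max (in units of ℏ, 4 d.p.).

cos θ_min = 4/√20, so θ_min ≈ 26.57°.
For m_l = 3: cos θ = 3/√20, θ ≈ 47.87°.
|L| − L_z,max = (2√5 − 4)ℏ ≈ 0.4721ℏ.

θ_min ≈ 26.57°; θ(m_l=3) ≈ 47.87°; |L|−L_z,max ≈ 0.4721ℏ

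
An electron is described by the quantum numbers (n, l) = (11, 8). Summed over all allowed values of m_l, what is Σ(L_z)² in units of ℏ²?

The allowed m_l values are -8, -7, -6, -5, -4, -3, -2, -1, 0, 1, 2, 3, 4, 5, 6, 7, 8.
Σ m_l² = 2·(1 + 4 + 9 + 16 + 25 + 36 + 49 + 64) = 408.

Σ(L_z)² = 408 ℏ²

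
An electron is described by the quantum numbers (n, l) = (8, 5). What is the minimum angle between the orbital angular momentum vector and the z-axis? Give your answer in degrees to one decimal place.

θ_min ≈ 24.1°

|L| = √(l(l+1)) ℏ = √30 ℏ.
The smallest angle corresponds to the largest L_z, i.e. m_l = l = 5, giving L_z = 5ℏ.
cos θ_min = 5/√30, so θ_min ≈ 24.1°.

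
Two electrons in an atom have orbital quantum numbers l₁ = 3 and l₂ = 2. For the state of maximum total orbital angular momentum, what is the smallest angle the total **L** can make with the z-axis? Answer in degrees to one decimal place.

By the triangle rule, |l₁ − l₂| ≤ L ≤ l₁ + l₂.
Allowed values: L = 1, 2, 3, 4, 5.
The maximum is L = 5, with |L_tot| = ℏ√(5·6) = √30 ℏ.
The minimum angle with z is arccos(5/√30) ≈ 24.1°.

θ_min ≈ 24.1°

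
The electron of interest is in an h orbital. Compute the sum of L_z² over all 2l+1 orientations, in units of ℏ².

The letter h corresponds to l = 5.
m_l ∈ {-5, -4, -3, -2, -1, 0, 1, 2, 3, 4, 5}.
Σ m_l² = l(l+1)(2l+1)/3 = 5·6·11/3 = 110.

Σ(L_z)² = 110 ℏ²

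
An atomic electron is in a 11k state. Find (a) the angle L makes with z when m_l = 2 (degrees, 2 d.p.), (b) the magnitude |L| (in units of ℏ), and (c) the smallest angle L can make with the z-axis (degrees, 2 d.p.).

θ(m_l=2) ≈ 74.50°; |L| = 2√14 ℏ ≈ 7.483ℏ; θ_min ≈ 20.70°

For 11k, l = 7.
For m_l = 2: cos θ = 2/√56, θ ≈ 74.50°.
|L| = ℏ√(7·8) = 2√14 ℏ ≈ 7.483ℏ.
cos θ_min = 7/√56, so θ_min ≈ 20.70°.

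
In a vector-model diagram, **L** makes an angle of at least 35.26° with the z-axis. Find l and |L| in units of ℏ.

At minimum angle, m_l = l, so cos θ = l/√(l(l+1)); cos²θ = l/(l+1) = 0.6667.
Thus l = 0.6667/(1 − 0.6667) ≈ 2.
Then |L| = ℏ√(2·3) = √6 ℏ.

l = 2, |L| = √6 ℏ ≈ 2.449ℏ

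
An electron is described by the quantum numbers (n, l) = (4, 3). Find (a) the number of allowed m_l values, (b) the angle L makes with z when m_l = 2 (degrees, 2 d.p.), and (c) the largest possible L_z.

7 values; θ(m_l=2) ≈ 54.74°; L_z,max = 3ℏ

There are 2l+1 = 7 values of m_l.
For m_l = 2: cos θ = 2/√12, θ ≈ 54.74°.
L_z,max = lℏ = 3ℏ.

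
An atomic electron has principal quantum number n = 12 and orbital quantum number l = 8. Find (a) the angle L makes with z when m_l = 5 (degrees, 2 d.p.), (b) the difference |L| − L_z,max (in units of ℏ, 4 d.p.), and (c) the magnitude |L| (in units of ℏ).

θ(m_l=5) ≈ 53.90°; |L|−L_z,max ≈ 0.4853ℏ; |L| = 6√2 ℏ ≈ 8.485ℏ

For m_l = 5: cos θ = 5/√72, θ ≈ 53.90°.
|L| − L_z,max = (6√2 − 8)ℏ ≈ 0.4853ℏ.
|L| = ℏ√(8·9) = 6√2 ℏ ≈ 8.485ℏ.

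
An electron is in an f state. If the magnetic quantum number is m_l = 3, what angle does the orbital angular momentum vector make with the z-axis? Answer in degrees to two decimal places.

θ ≈ 30.00°

For an f orbital, l = 3.
|L| = √(l(l+1)) ℏ = 2√3 ℏ.
L_z = m_l ℏ = 3ℏ.
cos θ = L_z/|L| = 3/√12, so θ ≈ 30.00°.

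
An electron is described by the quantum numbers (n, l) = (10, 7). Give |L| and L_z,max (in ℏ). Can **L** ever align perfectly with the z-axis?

|L| = 2√14 ℏ ≈ 7.4833ℏ, while L_z,max = lℏ = 7ℏ.
Since |L| > L_z,max, the vector can never point exactly along z; the closest it comes is θ_min = arccos(7/√56) ≈ 20.7°.

No: L_z,max = 7ℏ < |L| = 2√14 ℏ ≈ 7.483ℏ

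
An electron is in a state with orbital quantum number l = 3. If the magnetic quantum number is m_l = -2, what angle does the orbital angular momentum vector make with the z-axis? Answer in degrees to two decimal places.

|L| = √(l(l+1)) ℏ = 2√3 ℏ.
L_z = m_l ℏ = −2ℏ.
cos θ = L_z/|L| = -2/√12, so θ ≈ 125.26°.

θ ≈ 125.26°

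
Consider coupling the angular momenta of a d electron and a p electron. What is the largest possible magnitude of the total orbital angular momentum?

By the triangle rule, |l₁ − l₂| ≤ L ≤ l₁ + l₂.
So L can be 1, 2, 3.
The largest magnitude corresponds to L = 3: |L_tot| = ℏ√(3·4) = 2√3 ℏ.

|L_tot|_max = 2√3 ℏ ≈ 3.464ℏ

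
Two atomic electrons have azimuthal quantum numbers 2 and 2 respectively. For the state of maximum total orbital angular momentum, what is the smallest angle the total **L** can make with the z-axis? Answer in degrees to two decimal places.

L runs from |2 − 2| = 0 to 2 + 2 = 4.
So L can be 0, 1, 2, 3, 4.
The maximum is L = 4, with |L_tot| = ℏ√(4·5) = 2√5 ℏ.
The minimum angle with z is arccos(4/√20) ≈ 26.57°.

θ_min ≈ 26.57°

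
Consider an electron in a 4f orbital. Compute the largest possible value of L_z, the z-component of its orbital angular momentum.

4f means n = 4, l = 3.
L_z = m_l ℏ with m_l ∈ {−3, …, 3}; the maximum is m_l = 3.

L_z,max = 3ℏ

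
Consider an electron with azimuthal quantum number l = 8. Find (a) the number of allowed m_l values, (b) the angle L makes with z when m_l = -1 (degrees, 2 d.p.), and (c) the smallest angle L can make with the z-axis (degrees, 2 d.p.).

17 values; θ(m_l=-1) ≈ 96.77°; θ_min ≈ 19.47°

There are 2l+1 = 17 values of m_l.
For m_l = -1: cos θ = -1/√72, θ ≈ 96.77°.
cos θ_min = 8/√72, so θ_min ≈ 19.47°.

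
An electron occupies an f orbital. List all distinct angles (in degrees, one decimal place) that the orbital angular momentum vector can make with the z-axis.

The letter f corresponds to l = 3.
|L| = ℏ√(l(l+1)) = 2√3 ℏ.
cos θ = m_l/√12 for each m_l ∈ {-3, -2, -1, 0, 1, 2, 3}.

θ ∈ {30.0°, 54.7°, 73.2°, 90.0°, 106.8°, 125.3°, 150.0°}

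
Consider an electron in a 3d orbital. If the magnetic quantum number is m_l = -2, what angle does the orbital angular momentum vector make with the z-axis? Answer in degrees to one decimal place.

The 3d subshell has l = 2.
|L|² = l(l+1)ℏ² = 6ℏ², so |L| = √6 ℏ.
L_z = m_l ℏ = −2ℏ.
cos θ = L_z/|L| = -2/√6, so θ ≈ 144.7°.

θ ≈ 144.7°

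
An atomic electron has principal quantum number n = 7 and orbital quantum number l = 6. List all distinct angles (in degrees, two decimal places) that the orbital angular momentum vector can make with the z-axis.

|L| = √(l(l+1)) ℏ = √42 ℏ.
cos θ = m_l/√42 for each m_l ∈ {-6, -5, -4, -3, -2, -1, 0, 1, 2, 3, 4, 5, 6}.

θ ∈ {22.21°, 39.51°, 51.89°, 62.42°, 72.02°, 81.12°, 90.00°, 98.88°, 107.98°, 117.58°, 128.11°, 140.49°, 157.79°}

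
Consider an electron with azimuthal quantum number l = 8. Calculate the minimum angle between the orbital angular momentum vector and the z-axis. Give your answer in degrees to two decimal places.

θ_min ≈ 19.47°

|L| = ℏ√(l(l+1)) = 6√2 ℏ.
The smallest angle corresponds to the largest L_z, i.e. m_l = l = 8, giving L_z = 8ℏ.
cos θ_min = 8/√72, so θ_min ≈ 19.47°.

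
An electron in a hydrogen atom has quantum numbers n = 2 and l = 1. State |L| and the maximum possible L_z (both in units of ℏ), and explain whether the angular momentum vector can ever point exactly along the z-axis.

|L| = √2 ℏ ≈ 1.4142ℏ, while L_z,max = lℏ = 1ℏ.
Since |L| > L_z,max, the vector can never point exactly along z; the closest it comes is θ_min = arccos(1/√2) ≈ 45.0°.

No: L_z,max = 1ℏ < |L| = √2 ℏ ≈ 1.414ℏ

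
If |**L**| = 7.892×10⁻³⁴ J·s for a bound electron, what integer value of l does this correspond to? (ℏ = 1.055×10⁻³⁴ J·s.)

Dividing by ℏ: |L|/ℏ ≈ 7.481.
(|L|/ℏ)² = l(l+1) ≈ 55.96 ⇒ l = 7.

l = 7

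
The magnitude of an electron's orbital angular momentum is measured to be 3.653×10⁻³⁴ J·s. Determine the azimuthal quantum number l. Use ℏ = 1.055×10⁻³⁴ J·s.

l = 3

|L|/ℏ = (3.653×10⁻³⁴)/(1.055×10⁻³⁴) ≈ 3.463.
(|L|/ℏ)² = l(l+1) ≈ 11.99 ⇒ l = 3.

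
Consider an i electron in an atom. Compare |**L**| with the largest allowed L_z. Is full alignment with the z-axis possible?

An i state has l = 6.
|L| = √42 ℏ ≈ 6.4807ℏ, while L_z,max = lℏ = 6ℏ.
Since |L| > L_z,max, the vector can never point exactly along z; the closest it comes is θ_min = arccos(6/√42) ≈ 22.2°.

No: L_z,max = 6ℏ < |L| = √42 ℏ ≈ 6.481ℏ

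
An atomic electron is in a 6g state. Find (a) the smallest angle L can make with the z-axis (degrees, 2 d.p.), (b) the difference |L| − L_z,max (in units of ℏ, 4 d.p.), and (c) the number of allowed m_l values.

The 6g subshell has l = 4.
cos θ_min = 4/√20, so θ_min ≈ 26.57°.
|L| − L_z,max = (2√5 − 4)ℏ ≈ 0.4721ℏ.
There are 2l+1 = 9 values of m_l.

θ_min ≈ 26.57°; |L|−L_z,max ≈ 0.4721ℏ; 9 values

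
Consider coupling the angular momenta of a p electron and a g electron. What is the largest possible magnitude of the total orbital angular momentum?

By the triangle rule, |l₁ − l₂| ≤ L ≤ l₁ + l₂.
L ∈ {3, 4, 5}.
The largest magnitude corresponds to L = 5: |L_tot| = ℏ√(5·6) = √30 ℏ.

|L_tot|_max = √30 ℏ ≈ 5.477ℏ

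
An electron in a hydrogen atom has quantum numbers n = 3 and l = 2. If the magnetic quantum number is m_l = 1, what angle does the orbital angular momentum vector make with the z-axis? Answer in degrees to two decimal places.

θ ≈ 65.91°

|L| = ℏ√(l(l+1)) = √6 ℏ.
L_z = m_l ℏ = 1ℏ.
cos θ = L_z/|L| = 1/√6, so θ ≈ 65.91°.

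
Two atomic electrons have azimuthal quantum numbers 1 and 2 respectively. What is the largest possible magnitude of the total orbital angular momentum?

|L_tot|_max = 2√3 ℏ ≈ 3.464ℏ

By the triangle rule, |l₁ − l₂| ≤ L ≤ l₁ + l₂.
Allowed values: L = 1, 2, 3.
The largest magnitude corresponds to L = 3: |L_tot| = ℏ√(3·4) = 2√3 ℏ.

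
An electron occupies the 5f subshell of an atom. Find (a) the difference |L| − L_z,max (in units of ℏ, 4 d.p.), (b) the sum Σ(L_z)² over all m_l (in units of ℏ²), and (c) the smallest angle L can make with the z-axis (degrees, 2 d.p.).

|L|−L_z,max ≈ 0.4641ℏ; Σ(L_z)² = 28 ℏ²; θ_min ≈ 30.00°

The 5f subshell has l = 3.
|L| − L_z,max = (2√3 − 3)ℏ ≈ 0.4641ℏ.
Σ m_l² = 28, so Σ(L_z)² = 28 ℏ².
cos θ_min = 3/√12, so θ_min ≈ 30.00°.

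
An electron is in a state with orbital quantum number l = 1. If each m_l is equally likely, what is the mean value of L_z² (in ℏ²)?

The allowed m_l values are -1, 0, 1.
⟨L_z²⟩ = ℏ²·l(l+1)/3 = 0.6667ℏ².

⟨L_z²⟩ = 0.6667 ℏ²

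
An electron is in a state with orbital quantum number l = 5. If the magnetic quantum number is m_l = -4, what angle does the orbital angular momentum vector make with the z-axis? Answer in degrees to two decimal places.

θ ≈ 136.91°

|L| = ℏ√(l(l+1)) = √30 ℏ.
L_z = m_l ℏ = −4ℏ.
cos θ = L_z/|L| = -4/√30, so θ ≈ 136.91°.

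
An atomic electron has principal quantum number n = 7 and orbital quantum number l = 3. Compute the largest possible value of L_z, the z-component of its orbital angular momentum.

L_z,max = 3ℏ

L_z = m_l ℏ with m_l ∈ {−3, …, 3}; the maximum is m_l = 3.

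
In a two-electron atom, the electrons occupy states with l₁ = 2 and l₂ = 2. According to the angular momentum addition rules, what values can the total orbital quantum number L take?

L = 0, 1, 2, 3, 4

Angular momentum addition gives L = |l₁ − l₂|, …, l₁ + l₂.
Allowed values: L = 0, 1, 2, 3, 4.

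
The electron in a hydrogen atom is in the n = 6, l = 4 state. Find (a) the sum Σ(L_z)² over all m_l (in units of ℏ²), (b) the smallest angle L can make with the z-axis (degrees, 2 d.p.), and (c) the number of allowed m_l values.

Σ(L_z)² = 60 ℏ²; θ_min ≈ 26.57°; 9 values

Σ m_l² = 60, so Σ(L_z)² = 60 ℏ².
cos θ_min = 4/√20, so θ_min ≈ 26.57°.
There are 2l+1 = 9 values of m_l.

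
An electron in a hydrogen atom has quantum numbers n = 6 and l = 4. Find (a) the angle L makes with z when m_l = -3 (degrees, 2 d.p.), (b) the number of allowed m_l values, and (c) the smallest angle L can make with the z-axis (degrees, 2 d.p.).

θ(m_l=-3) ≈ 132.13°; 9 values; θ_min ≈ 26.57°

For m_l = -3: cos θ = -3/√20, θ ≈ 132.13°.
There are 2l+1 = 9 values of m_l.
cos θ_min = 4/√20, so θ_min ≈ 26.57°.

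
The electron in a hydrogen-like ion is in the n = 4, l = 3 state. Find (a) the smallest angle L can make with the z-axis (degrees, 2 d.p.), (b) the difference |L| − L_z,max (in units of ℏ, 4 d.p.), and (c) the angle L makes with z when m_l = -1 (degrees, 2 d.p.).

θ_min ≈ 30.00°; |L|−L_z,max ≈ 0.4641ℏ; θ(m_l=-1) ≈ 106.78°

cos θ_min = 3/√12, so θ_min ≈ 30.00°.
|L| − L_z,max = (2√3 − 3)ℏ ≈ 0.4641ℏ.
For m_l = -1: cos θ = -1/√12, θ ≈ 106.78°.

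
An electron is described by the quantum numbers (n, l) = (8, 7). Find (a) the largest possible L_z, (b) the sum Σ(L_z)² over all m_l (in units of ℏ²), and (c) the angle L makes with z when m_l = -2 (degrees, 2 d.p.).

L_z,max = 7ℏ; Σ(L_z)² = 280 ℏ²; θ(m_l=-2) ≈ 105.50°

L_z,max = lℏ = 7ℏ.
Σ m_l² = 280, so Σ(L_z)² = 280 ℏ².
For m_l = -2: cos θ = -2/√56, θ ≈ 105.50°.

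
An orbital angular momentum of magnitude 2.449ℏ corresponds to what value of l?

l = 2

|L| = ℏ√(l(l+1)), so l(l+1) = 6.
The positive root is l = 2.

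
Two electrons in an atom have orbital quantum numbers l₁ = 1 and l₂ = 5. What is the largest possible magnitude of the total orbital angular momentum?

L runs from |1 − 5| = 4 to 1 + 5 = 6.
L ∈ {4, 5, 6}.
The largest magnitude corresponds to L = 6: |L_tot| = ℏ√(6·7) = √42 ℏ.

|L_tot|_max = √42 ℏ ≈ 6.481ℏ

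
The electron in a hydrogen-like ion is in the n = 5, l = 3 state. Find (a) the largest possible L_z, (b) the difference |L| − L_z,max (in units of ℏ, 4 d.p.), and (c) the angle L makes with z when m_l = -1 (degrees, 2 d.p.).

L_z,max = lℏ = 3ℏ.
|L| − L_z,max = (2√3 − 3)ℏ ≈ 0.4641ℏ.
For m_l = -1: cos θ = -1/√12, θ ≈ 106.78°.

L_z,max = 3ℏ; |L|−L_z,max ≈ 0.4641ℏ; θ(m_l=-1) ≈ 106.78°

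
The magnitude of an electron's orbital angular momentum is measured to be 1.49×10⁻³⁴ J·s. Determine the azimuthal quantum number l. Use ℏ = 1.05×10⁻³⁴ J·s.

l = 1

Dividing by ℏ: |L|/ℏ ≈ 1.419.
Set l(l+1) = 2.01; the integer solution is l = 1.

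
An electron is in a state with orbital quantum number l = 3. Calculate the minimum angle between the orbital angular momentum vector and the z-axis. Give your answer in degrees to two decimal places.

θ_min ≈ 30.00°

|L| = ℏ√(l(l+1)) = 2√3 ℏ.
The smallest angle corresponds to the largest L_z, i.e. m_l = l = 3, giving L_z = 3ℏ.
cos θ_min = 3/√12, so θ_min ≈ 30.00°.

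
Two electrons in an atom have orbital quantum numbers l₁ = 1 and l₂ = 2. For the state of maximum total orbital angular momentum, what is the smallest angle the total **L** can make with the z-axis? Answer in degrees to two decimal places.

θ_min ≈ 30.00°

By the triangle rule, |l₁ − l₂| ≤ L ≤ l₁ + l₂.
L ∈ {1, 2, 3}.
The maximum is L = 3, with |L_tot| = ℏ√(3·4) = 2√3 ℏ.
The minimum angle with z is arccos(3/√12) ≈ 30.00°.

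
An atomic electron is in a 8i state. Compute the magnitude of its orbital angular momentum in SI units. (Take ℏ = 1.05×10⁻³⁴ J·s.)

|L| = 6.80×10⁻³⁴ J·s

8i means n = 8, l = 6.
|L| = ℏ√(l(l+1)) = ℏ√(6·7) = √42 ℏ
Numerically, |L| = 6.481 × (1.05×10⁻³⁴ J·s) = 6.80×10⁻³⁴ J·s.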